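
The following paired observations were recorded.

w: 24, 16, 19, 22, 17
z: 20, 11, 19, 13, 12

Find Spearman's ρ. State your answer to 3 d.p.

Rank w: 5, 1, 3, 4, 2
Rank z: 5, 1, 4, 3, 2
d = rank(w) − rank(z): 0, 0, -1, 1, 0; Σd² = 2
ρ = 1 − 6Σd² / [n(n²−1)] = 1 − 6×2 / (5×24) = 1 − 12/120 ≈ 0.900

0.900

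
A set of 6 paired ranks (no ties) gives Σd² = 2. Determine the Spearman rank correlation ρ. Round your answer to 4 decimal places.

0.9429

ρ = 1 − 6Σd² / [n(n²−1)] = 1 − 6×2 / (6×35)
  = 1 − 12/210 = 1 − 0.05714 ≈ 0.9429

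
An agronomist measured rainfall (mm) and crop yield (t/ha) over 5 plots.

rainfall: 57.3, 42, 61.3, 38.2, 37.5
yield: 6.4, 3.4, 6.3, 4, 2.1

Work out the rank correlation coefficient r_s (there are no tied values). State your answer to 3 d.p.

Rank rainfall: 4, 3, 5, 2, 1
Rank yield: 5, 2, 4, 3, 1
d = rank(rainfall) − rank(yield): -1, 1, 1, -1, 0; Σd² = 4
ρ = 1 − 6Σd² / [n(n²−1)] = 1 − 6×4 / (5×24) = 1 − 24/120 ≈ 0.800

0.800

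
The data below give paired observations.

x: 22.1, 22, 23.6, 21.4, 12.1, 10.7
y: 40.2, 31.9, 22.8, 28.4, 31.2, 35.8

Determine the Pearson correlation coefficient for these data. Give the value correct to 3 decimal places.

-0.308

n = 6, Σx = 111.9, Σy = 190.3, Σx² = 2248.23, Σy² = 6215.13, Σxy = 3496.64
nΣxy − ΣxΣy = 20979.84 − 21294.57 = -314.73
nΣx² − (Σx)² = 13489.38 − 12521.61 = 967.77; nΣy² − (Σy)² = 37290.78 − 36214.09 = 1076.69
r = -314.73 / √(967.77 × 1076.69) = -314.73 / 1020.7783 ≈ -0.308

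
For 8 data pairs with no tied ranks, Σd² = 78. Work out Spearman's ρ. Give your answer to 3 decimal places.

ρ = 1 − 6Σd² / [n(n²−1)] = 1 − 6×78 / (8×63)
  = 1 − 468/504 = 1 − 0.9286 ≈ 0.071

0.071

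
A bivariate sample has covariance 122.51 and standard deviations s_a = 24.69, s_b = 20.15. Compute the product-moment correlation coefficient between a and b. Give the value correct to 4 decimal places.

r = Cov(a,b) / (s_a · s_b) = 122.51 / (24.69 × 20.15)
  = 122.51 / 497.5035 ≈ 0.2462

0.2462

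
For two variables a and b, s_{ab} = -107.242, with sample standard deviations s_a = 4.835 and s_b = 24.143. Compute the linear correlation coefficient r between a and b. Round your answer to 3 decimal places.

-0.919

r = Cov(a,b) / (s_a · s_b) = -107.242 / (4.835 × 24.143)
  = -107.242 / 116.7314 ≈ -0.919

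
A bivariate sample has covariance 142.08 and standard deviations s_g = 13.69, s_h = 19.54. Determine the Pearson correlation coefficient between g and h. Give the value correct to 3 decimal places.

0.531

r = Cov(g,h) / (s_g · s_h) = 142.08 / (13.69 × 19.54)
  = 142.08 / 267.5026 ≈ 0.531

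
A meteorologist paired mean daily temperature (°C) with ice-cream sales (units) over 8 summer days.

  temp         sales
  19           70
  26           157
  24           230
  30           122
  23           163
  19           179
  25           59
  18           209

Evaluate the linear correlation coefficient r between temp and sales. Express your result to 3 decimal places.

n = 8, Σx = 184, Σy = 1189, Σx² = 4352, Σy² = 203105, Σxy = 26979
nΣxy − ΣxΣy = 215832 − 218776 = -2944
nΣx² − (Σx)² = 34816 − 33856 = 960; nΣy² − (Σy)² = 1624840 − 1413721 = 211119
r = -2944 / √(960 × 211119) = -2944 / 14236.3703 ≈ -0.207

-0.207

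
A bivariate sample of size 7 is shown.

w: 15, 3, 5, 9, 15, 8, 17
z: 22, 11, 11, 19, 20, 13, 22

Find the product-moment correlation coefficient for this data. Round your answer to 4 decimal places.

n = 7, Σw = 72, Σz = 118, Σw² = 918, Σz² = 2140, Σwz = 1367
nΣwz − ΣwΣz = 9569 − 8496 = 1073
nΣw² − (Σw)² = 6426 − 5184 = 1242; nΣz² − (Σz)² = 14980 − 13924 = 1056
r = 1073 / √(1242 × 1056) = 1073 / 1145.2301 ≈ 0.9369

0.9369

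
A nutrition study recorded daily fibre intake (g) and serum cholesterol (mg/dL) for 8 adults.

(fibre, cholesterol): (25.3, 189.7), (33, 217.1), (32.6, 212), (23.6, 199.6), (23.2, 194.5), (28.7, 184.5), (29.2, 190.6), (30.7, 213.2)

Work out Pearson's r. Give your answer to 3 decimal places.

n = 8, Σx = 226.3, Σy = 1601.2, Σx² = 6505.87, Σy² = 321555.76, Σxy = 45503.78
nΣxy − ΣxΣy = 364030.24 − 362351.56 = 1678.68
nΣx² − (Σx)² = 52046.96 − 51211.69 = 835.27; nΣy² − (Σy)² = 2572446.08 − 2563841.44 = 8604.64
r = 1678.68 / √(835.27 × 8604.64) = 1678.68 / 2680.8949 ≈ 0.626

0.626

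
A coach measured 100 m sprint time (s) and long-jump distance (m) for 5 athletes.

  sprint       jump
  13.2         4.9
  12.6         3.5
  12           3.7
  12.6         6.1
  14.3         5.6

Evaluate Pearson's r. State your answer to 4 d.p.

n = 5, Σx = 64.7, Σy = 23.8, Σx² = 840.25, Σy² = 118.52, Σxy = 310.12
nΣxy − ΣxΣy = 1550.6 − 1539.86 = 10.74
nΣx² − (Σx)² = 4201.25 − 4186.09 = 15.16; nΣy² − (Σy)² = 592.6 − 566.44 = 26.16
r = 10.74 / √(15.16 × 26.16) = 10.74 / 19.9145 ≈ 0.5393

0.5393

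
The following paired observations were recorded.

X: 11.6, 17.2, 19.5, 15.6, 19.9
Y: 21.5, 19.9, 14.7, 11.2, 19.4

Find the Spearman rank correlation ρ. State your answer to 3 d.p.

-0.300

Rank X: 1, 3, 4, 2, 5
Rank Y: 5, 4, 2, 1, 3
d = rank(X) − rank(Y): -4, -1, 2, 1, 2; Σd² = 26
ρ = 1 − 6Σd² / [n(n²−1)] = 1 − 6×26 / (5×24) = 1 − 156/120 ≈ -0.300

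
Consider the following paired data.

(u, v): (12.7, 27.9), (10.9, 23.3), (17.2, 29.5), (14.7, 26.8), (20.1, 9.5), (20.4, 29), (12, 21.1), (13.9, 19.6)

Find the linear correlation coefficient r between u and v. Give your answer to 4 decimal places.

-0.1590

n = 8, Σu = 121.9, Σv = 186.7, Σu² = 1949.41, Σv² = 4670.41, Σuv = 2817.85
nΣuv − ΣuΣv = 22542.8 − 22758.73 = -215.93
nΣu² − (Σu)² = 15595.28 − 14859.61 = 735.67; nΣv² − (Σv)² = 37363.28 − 34856.89 = 2506.39
r = -215.93 / √(735.67 × 2506.39) = -215.93 / 1357.8939 ≈ -0.1590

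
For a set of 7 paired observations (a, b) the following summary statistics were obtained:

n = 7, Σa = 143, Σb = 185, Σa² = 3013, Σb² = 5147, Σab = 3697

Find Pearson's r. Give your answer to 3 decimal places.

r = (nΣab − ΣaΣb) / √[(nΣa² − (Σa)²)(nΣb² − (Σb)²)]
Numerator: 7×3697 − 143×185 = -576
Denominator: √[(21091 − 20449)(36029 − 34225)] = √[642 × 1804] = 1076.1821
r = -576 / 1076.1821 ≈ -0.535

-0.535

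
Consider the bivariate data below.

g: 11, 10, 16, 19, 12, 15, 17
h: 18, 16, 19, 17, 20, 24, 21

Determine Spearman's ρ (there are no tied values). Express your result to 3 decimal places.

0.286

Rank g: 2, 1, 5, 7, 3, 4, 6
Rank h: 3, 1, 4, 2, 5, 7, 6
d = rank(g) − rank(h): -1, 0, 1, 5, -2, -3, 0; Σd² = 40
ρ = 1 − 6Σd² / [n(n²−1)] = 1 − 6×40 / (7×48) = 1 − 240/336 ≈ 0.286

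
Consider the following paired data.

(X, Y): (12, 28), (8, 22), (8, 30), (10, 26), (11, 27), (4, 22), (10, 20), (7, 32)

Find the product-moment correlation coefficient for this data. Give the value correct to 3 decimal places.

n = 8, ΣX = 70, ΣY = 207, ΣX² = 658, ΣY² = 5481, ΣXY = 1821
nΣXY − ΣXΣY = 14568 − 14490 = 78
nΣX² − (ΣX)² = 5264 − 4900 = 364; nΣY² − (ΣY)² = 43848 − 42849 = 999
r = 78 / √(364 × 999) = 78 / 603.0224 ≈ 0.129

0.129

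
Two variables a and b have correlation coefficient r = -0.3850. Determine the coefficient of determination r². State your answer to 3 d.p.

r² = (-0.3850)² = 0.148

0.148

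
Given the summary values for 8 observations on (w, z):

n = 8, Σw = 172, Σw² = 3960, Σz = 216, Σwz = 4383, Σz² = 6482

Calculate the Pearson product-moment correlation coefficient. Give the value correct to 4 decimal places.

-0.6325

r = (nΣwz − ΣwΣz) / √[(nΣw² − (Σw)²)(nΣz² − (Σz)²)]
Numerator: 8×4383 − 172×216 = -2088
Denominator: √[(31680 − 29584)(51856 − 46656)] = √[2096 × 5200] = 3301.3936
r = -2088 / 3301.3936 ≈ -0.6325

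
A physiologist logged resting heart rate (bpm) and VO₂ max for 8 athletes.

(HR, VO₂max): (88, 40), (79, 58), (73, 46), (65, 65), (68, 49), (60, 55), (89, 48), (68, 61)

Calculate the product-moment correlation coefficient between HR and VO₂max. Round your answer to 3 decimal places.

n = 8, Σx = 590, Σy = 422, Σx² = 44308, Σy² = 22756, Σxy = 30737
nΣxy − ΣxΣy = 245896 − 248980 = -3084
nΣx² − (Σx)² = 354464 − 348100 = 6364; nΣy² − (Σy)² = 182048 − 178084 = 3964
r = -3084 / √(6364 × 3964) = -3084 / 5022.6384 ≈ -0.614

-0.614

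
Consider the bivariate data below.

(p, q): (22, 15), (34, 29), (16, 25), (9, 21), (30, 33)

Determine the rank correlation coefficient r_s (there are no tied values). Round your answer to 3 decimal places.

0.600

Rank p: 3, 5, 2, 1, 4
Rank q: 1, 4, 3, 2, 5
d = rank(p) − rank(q): 2, 1, -1, -1, -1; Σd² = 8
ρ = 1 − 6Σd² / [n(n²−1)] = 1 − 6×8 / (5×24) = 1 − 48/120 ≈ 0.600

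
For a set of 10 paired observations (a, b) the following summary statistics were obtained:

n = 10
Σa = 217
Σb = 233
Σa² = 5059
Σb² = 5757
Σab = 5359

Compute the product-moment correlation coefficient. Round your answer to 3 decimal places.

r = (nΣab − ΣaΣb) / √[(nΣa² − (Σa)²)(nΣb² − (Σb)²)]
Numerator: 10×5359 − 217×233 = 3029
Denominator: √[(50590 − 47089)(57570 − 54289)] = √[3501 × 3281] = 3389.2154
r = 3029 / 3389.2154 ≈ 0.894

0.894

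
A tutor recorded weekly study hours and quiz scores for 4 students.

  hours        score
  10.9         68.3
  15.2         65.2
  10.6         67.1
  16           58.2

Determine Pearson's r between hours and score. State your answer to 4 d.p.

n = 4, Σx = 52.7, Σy = 258.8, Σx² = 718.21, Σy² = 16805.58, Σxy = 3377.97
nΣxy − ΣxΣy = 13511.88 − 13638.76 = -126.88
nΣx² − (Σx)² = 2872.84 − 2777.29 = 95.55; nΣy² − (Σy)² = 67222.32 − 66977.44 = 244.88
r = -126.88 / √(95.55 × 244.88) = -126.88 / 152.9650 ≈ -0.8295

-0.8295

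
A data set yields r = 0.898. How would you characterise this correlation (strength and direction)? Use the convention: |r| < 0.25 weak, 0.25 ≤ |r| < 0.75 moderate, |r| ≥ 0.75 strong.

strong positive

r = 0.898 > 0 so the relationship is positive.
|r| = 0.898, which falls in the strong range.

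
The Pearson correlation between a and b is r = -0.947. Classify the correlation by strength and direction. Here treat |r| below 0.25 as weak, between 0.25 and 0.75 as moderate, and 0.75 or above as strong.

r = -0.947 < 0 so the relationship is negative.
|r| = 0.947, which falls in the strong range.

strong negative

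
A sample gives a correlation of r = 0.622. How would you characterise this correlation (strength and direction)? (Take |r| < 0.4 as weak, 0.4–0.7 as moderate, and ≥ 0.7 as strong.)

r = 0.622 > 0 so the relationship is positive.
|r| = 0.622, which falls in the moderate range.

moderate positive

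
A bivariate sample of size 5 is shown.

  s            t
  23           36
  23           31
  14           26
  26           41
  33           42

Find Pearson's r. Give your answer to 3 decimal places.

0.910

n = 5, Σs = 119, Σt = 176, Σs² = 3019, Σt² = 6378, Σst = 4357
nΣst − ΣsΣt = 21785 − 20944 = 841
nΣs² − (Σs)² = 15095 − 14161 = 934; nΣt² − (Σt)² = 31890 − 30976 = 914
r = 841 / √(934 × 914) = 841 / 923.9459 ≈ 0.910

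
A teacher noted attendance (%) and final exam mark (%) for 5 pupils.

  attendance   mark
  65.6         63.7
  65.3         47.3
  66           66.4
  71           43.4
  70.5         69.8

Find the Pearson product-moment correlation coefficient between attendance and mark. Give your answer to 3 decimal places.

n = 5, Σx = 338.4, Σy = 290.6, Σx² = 22934.7, Σy² = 17459.54, Σxy = 19652.11
nΣxy − ΣxΣy = 98260.55 − 98339.04 = -78.49
nΣx² − (Σx)² = 114673.5 − 114514.56 = 158.94; nΣy² − (Σy)² = 87297.7 − 84448.36 = 2849.34
r = -78.49 / √(158.94 × 2849.34) = -78.49 / 672.9592 ≈ -0.117

-0.117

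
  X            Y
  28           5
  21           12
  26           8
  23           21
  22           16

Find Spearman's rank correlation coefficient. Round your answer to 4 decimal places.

-0.6000

Rank X: 5, 1, 4, 3, 2
Rank Y: 1, 3, 2, 5, 4
d = rank(X) − rank(Y): 4, -2, 2, -2, -2; Σd² = 32
ρ = 1 − 6Σd² / [n(n²−1)] = 1 − 6×32 / (5×24) = 1 − 192/120 ≈ -0.6000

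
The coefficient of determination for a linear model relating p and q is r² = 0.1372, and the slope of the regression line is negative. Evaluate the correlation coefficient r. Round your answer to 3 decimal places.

-0.370

|r| = √0.1372 = 0.370
The association is negative, so r = −0.370.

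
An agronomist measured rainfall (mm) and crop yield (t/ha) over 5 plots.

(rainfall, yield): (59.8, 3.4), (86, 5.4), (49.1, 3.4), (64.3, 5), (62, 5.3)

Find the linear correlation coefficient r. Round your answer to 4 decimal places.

n = 5, Σx = 321.2, Σy = 22.5, Σx² = 21361.34, Σy² = 105.37, Σxy = 1484.76
nΣxy − ΣxΣy = 7423.8 − 7227 = 196.8
nΣx² − (Σx)² = 106806.7 − 103169.44 = 3637.26; nΣy² − (Σy)² = 526.85 − 506.25 = 20.6
r = 196.8 / √(3637.26 × 20.6) = 196.8 / 273.7290 ≈ 0.7190

0.7190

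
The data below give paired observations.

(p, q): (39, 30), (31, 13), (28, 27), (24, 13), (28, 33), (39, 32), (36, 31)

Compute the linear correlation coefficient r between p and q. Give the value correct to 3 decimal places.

n = 7, Σp = 225, Σq = 179, Σp² = 7443, Σq² = 5041, Σpq = 5929
nΣpq − ΣpΣq = 41503 − 40275 = 1228
nΣp² − (Σp)² = 52101 − 50625 = 1476; nΣq² − (Σq)² = 35287 − 32041 = 3246
r = 1228 / √(1476 × 3246) = 1228 / 2188.8572 ≈ 0.561

0.561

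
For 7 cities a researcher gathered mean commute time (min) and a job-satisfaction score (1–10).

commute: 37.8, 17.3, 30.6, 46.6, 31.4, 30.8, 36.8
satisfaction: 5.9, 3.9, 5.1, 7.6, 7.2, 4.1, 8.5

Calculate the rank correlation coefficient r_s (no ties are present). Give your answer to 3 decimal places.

0.786

Rank commute: 6, 1, 2, 7, 4, 3, 5
Rank satisfaction: 4, 1, 3, 6, 5, 2, 7
d = rank(commute) − rank(satisfaction): 2, 0, -1, 1, -1, 1, -2; Σd² = 12
ρ = 1 − 6Σd² / [n(n²−1)] = 1 − 6×12 / (7×48) = 1 − 72/336 ≈ 0.786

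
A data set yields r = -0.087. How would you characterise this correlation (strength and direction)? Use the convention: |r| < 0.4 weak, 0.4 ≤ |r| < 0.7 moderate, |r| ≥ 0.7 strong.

r = -0.087 < 0 so the relationship is negative.
|r| = 0.087, which falls in the weak range.

weak negative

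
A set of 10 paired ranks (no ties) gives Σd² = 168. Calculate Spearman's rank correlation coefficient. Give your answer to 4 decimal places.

-0.0182

ρ = 1 − 6Σd² / [n(n²−1)] = 1 − 6×168 / (10×99)
  = 1 − 1008/990 = 1 − 1.01818 ≈ -0.0182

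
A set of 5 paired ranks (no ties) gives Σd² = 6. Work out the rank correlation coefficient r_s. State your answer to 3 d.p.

ρ = 1 − 6Σd² / [n(n²−1)] = 1 − 6×6 / (5×24)
  = 1 − 36/120 = 1 − 0.3000 ≈ 0.700

0.700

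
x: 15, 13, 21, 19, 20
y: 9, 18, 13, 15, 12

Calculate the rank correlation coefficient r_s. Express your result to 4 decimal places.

Rank x: 2, 1, 5, 3, 4
Rank y: 1, 5, 3, 4, 2
d = rank(x) − rank(y): 1, -4, 2, -1, 2; Σd² = 26
ρ = 1 − 6Σd² / [n(n²−1)] = 1 − 6×26 / (5×24) = 1 − 156/120 ≈ -0.3000

-0.3000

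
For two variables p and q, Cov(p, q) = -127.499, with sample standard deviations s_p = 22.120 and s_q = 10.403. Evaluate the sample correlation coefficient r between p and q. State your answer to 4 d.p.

-0.5541

r = Cov(p,q) / (s_p · s_q) = -127.499 / (22.120 × 10.403)
  = -127.499 / 230.1144 ≈ -0.5541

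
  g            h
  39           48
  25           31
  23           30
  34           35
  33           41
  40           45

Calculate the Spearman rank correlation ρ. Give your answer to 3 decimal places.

0.886

Rank g: 5, 2, 1, 4, 3, 6
Rank h: 6, 2, 1, 3, 4, 5
d = rank(g) − rank(h): -1, 0, 0, 1, -1, 1; Σd² = 4
ρ = 1 − 6Σd² / [n(n²−1)] = 1 − 6×4 / (6×35) = 1 − 24/210 ≈ 0.886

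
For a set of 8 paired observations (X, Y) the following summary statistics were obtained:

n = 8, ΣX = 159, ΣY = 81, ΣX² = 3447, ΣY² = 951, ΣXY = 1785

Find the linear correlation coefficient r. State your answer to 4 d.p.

0.9038

r = (nΣXY − ΣXΣY) / √[(nΣX² − (ΣX)²)(nΣY² − (ΣY)²)]
Numerator: 8×1785 − 159×81 = 1401
Denominator: √[(27576 − 25281)(7608 − 6561)] = √[2295 × 1047] = 1550.1177
r = 1401 / 1550.1177 ≈ 0.9038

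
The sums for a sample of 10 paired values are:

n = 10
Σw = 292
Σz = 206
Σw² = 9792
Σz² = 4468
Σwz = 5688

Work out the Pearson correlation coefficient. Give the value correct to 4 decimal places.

r = (nΣwz − ΣwΣz) / √[(nΣw² − (Σw)²)(nΣz² − (Σz)²)]
Numerator: 10×5688 − 292×206 = -3272
Denominator: √[(97920 − 85264)(44680 − 42436)] = √[12656 × 2244] = 5329.1710
r = -3272 / 5329.1710 ≈ -0.6140

-0.6140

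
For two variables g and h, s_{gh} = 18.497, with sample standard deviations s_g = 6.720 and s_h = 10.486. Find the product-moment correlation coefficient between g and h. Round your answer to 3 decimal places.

r = Cov(g,h) / (s_g · s_h) = 18.497 / (6.720 × 10.486)
  = 18.497 / 70.4659 ≈ 0.262

0.262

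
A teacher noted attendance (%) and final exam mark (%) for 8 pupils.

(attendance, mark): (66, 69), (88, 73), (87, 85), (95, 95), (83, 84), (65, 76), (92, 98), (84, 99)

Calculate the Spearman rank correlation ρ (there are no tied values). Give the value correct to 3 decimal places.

0.500

Rank attendance: 2, 6, 5, 8, 3, 1, 7, 4
Rank mark: 1, 2, 5, 6, 4, 3, 7, 8
d = rank(attendance) − rank(mark): 1, 4, 0, 2, -1, -2, 0, -4; Σd² = 42
ρ = 1 − 6Σd² / [n(n²−1)] = 1 − 6×42 / (8×63) = 1 − 252/504 ≈ 0.500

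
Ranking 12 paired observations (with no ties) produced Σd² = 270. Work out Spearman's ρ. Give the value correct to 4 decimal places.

ρ = 1 − 6Σd² / [n(n²−1)] = 1 − 6×270 / (12×143)
  = 1 − 1620/1716 = 1 − 0.94406 ≈ 0.0559

0.0559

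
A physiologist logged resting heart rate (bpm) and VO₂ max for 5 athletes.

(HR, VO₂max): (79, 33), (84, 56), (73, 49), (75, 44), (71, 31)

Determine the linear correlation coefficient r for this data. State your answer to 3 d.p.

0.528

n = 5, Σx = 382, Σy = 213, Σx² = 29292, Σy² = 9523, Σxy = 16389
nΣxy − ΣxΣy = 81945 − 81366 = 579
nΣx² − (Σx)² = 146460 − 145924 = 536; nΣy² − (Σy)² = 47615 − 45369 = 2246
r = 579 / √(536 × 2246) = 579 / 1097.2037 ≈ 0.528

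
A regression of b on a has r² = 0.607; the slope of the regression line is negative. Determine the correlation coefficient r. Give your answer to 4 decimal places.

|r| = √0.607 = 0.7791
The association is negative, so r = −0.7791.

-0.7791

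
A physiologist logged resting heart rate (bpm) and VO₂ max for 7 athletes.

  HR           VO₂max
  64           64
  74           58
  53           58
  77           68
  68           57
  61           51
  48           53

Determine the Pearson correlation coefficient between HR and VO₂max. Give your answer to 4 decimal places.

0.6091

n = 7, Σx = 445, Σy = 409, Σx² = 28959, Σy² = 24107, Σxy = 26229
nΣxy − ΣxΣy = 183603 − 182005 = 1598
nΣx² − (Σx)² = 202713 − 198025 = 4688; nΣy² − (Σy)² = 168749 − 167281 = 1468
r = 1598 / √(4688 × 1468) = 1598 / 2623.3536 ≈ 0.6091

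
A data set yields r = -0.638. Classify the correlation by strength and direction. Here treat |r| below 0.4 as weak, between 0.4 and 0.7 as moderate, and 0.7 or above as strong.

r = -0.638 < 0 so the relationship is negative.
|r| = 0.638, which falls in the moderate range.

moderate negative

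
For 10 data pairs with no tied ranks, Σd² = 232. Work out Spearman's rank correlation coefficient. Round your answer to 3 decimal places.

-0.406

ρ = 1 − 6Σd² / [n(n²−1)] = 1 − 6×232 / (10×99)
  = 1 − 1392/990 = 1 − 1.4061 ≈ -0.406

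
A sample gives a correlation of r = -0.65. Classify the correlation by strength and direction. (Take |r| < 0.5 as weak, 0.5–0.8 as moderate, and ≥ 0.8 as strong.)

r = -0.65 < 0 so the relationship is negative.
|r| = 0.65, which falls in the moderate range.

moderate negative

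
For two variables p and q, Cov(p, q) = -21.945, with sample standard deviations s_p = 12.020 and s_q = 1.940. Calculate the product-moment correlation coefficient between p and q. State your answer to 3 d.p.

r = Cov(p,q) / (s_p · s_q) = -21.945 / (12.020 × 1.940)
  = -21.945 / 23.3188 ≈ -0.941

-0.941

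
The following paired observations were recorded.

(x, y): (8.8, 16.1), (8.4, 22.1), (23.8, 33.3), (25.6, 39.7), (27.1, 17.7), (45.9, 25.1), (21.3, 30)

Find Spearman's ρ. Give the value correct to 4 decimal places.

0.2500

Rank x: 2, 1, 4, 5, 6, 7, 3
Rank y: 1, 3, 6, 7, 2, 4, 5
d = rank(x) − rank(y): 1, -2, -2, -2, 4, 3, -2; Σd² = 42
ρ = 1 − 6Σd² / [n(n²−1)] = 1 − 6×42 / (7×48) = 1 − 252/336 ≈ 0.2500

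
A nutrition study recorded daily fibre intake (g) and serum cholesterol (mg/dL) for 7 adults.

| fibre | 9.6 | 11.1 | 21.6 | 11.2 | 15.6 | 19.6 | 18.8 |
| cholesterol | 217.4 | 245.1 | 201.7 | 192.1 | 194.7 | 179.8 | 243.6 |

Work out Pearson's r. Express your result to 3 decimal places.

n = 7, Σx = 107.5, Σy = 1474.4, Σx² = 1788.33, Σy² = 314499.16, Σxy = 22456.97
nΣxy − ΣxΣy = 157198.79 − 158498 = -1299.21
nΣx² − (Σx)² = 12518.31 − 11556.25 = 962.06; nΣy² − (Σy)² = 2201494.12 − 2173855.36 = 27638.76
r = -1299.21 / √(962.06 × 27638.76) = -1299.21 / 5156.5633 ≈ -0.252

-0.252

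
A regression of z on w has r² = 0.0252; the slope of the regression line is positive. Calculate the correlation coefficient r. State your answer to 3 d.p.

|r| = √0.0252 = 0.159
The association is positive, so r = 0.159.

0.159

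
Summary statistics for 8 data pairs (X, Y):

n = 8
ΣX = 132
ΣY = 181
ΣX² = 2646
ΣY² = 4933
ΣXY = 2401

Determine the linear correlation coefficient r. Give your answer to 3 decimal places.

r = (nΣXY − ΣXΣY) / √[(nΣX² − (ΣX)²)(nΣY² − (ΣY)²)]
Numerator: 8×2401 − 132×181 = -4684
Denominator: √[(21168 − 17424)(39464 − 32761)] = √[3744 × 6703] = 5009.5940
r = -4684 / 5009.5940 ≈ -0.935

-0.935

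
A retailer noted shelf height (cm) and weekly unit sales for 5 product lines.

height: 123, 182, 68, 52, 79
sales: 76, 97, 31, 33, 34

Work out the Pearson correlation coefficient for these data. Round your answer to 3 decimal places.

0.970

n = 5, Σx = 504, Σy = 271, Σx² = 61822, Σy² = 18391, Σxy = 33512
nΣxy − ΣxΣy = 167560 − 136584 = 30976
nΣx² − (Σx)² = 309110 − 254016 = 55094; nΣy² − (Σy)² = 91955 − 73441 = 18514
r = 30976 / √(55094 × 18514) = 30976 / 31937.6003 ≈ 0.970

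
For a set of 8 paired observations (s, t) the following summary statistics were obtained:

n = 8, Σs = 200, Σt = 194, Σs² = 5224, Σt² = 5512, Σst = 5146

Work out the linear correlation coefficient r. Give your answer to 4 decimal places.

0.6960

r = (nΣst − ΣsΣt) / √[(nΣs² − (Σs)²)(nΣt² − (Σt)²)]
Numerator: 8×5146 − 200×194 = 2368
Denominator: √[(41792 − 40000)(44096 − 37636)] = √[1792 × 6460] = 3402.3992
r = 2368 / 3402.3992 ≈ 0.6960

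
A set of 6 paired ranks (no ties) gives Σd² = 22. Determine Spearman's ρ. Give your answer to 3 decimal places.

ρ = 1 − 6Σd² / [n(n²−1)] = 1 − 6×22 / (6×35)
  = 1 − 132/210 = 1 − 0.6286 ≈ 0.371

0.371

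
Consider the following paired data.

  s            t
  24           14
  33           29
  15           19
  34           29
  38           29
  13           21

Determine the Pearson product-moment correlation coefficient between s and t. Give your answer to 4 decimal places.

n = 6, Σs = 157, Σt = 141, Σs² = 4659, Σt² = 3521, Σst = 3939
nΣst − ΣsΣt = 23634 − 22137 = 1497
nΣs² − (Σs)² = 27954 − 24649 = 3305; nΣt² − (Σt)² = 21126 − 19881 = 1245
r = 1497 / √(3305 × 1245) = 1497 / 2028.4785 ≈ 0.7380

0.7380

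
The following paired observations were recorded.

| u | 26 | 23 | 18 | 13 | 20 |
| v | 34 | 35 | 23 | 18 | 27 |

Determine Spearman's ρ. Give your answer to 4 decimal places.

0.9000

Rank u: 5, 4, 2, 1, 3
Rank v: 4, 5, 2, 1, 3
d = rank(u) − rank(v): 1, -1, 0, 0, 0; Σd² = 2
ρ = 1 − 6Σd² / [n(n²−1)] = 1 − 6×2 / (5×24) = 1 − 12/120 ≈ 0.9000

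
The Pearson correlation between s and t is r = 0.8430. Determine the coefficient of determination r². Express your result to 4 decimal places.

r² = (0.8430)² = 0.7106

0.7106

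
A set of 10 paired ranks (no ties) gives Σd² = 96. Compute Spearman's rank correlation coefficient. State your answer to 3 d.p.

ρ = 1 − 6Σd² / [n(n²−1)] = 1 − 6×96 / (10×99)
  = 1 − 576/990 = 1 − 0.5818 ≈ 0.418

0.418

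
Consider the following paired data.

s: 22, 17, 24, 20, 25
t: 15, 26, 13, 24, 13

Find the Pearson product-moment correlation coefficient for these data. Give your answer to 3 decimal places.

-0.947

n = 5, Σs = 108, Σt = 91, Σs² = 2374, Σt² = 1815, Σst = 1889
nΣst − ΣsΣt = 9445 − 9828 = -383
nΣs² − (Σs)² = 11870 − 11664 = 206; nΣt² − (Σt)² = 9075 − 8281 = 794
r = -383 / √(206 × 794) = -383 / 404.4305 ≈ -0.947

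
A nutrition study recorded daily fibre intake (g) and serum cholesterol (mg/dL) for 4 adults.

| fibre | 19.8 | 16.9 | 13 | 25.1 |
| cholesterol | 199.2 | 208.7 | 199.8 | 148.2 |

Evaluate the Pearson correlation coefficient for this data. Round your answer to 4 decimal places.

-0.8244

n = 4, Σx = 74.8, Σy = 755.9, Σx² = 1476.66, Σy² = 145119.61, Σxy = 13788.41
nΣxy − ΣxΣy = 55153.64 − 56541.32 = -1387.68
nΣx² − (Σx)² = 5906.64 − 5595.04 = 311.6; nΣy² − (Σy)² = 580478.44 − 571384.81 = 9093.63
r = -1387.68 / √(311.6 × 9093.63) = -1387.68 / 1683.3226 ≈ -0.8244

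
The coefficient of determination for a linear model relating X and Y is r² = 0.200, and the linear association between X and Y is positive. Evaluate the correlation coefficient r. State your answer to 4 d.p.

0.4472

|r| = √0.200 = 0.4472
The association is positive, so r = 0.4472.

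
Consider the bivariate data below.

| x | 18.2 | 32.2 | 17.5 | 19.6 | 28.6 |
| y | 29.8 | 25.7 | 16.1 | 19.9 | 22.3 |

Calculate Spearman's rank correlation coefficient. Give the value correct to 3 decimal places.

Rank x: 2, 5, 1, 3, 4
Rank y: 5, 4, 1, 2, 3
d = rank(x) − rank(y): -3, 1, 0, 1, 1; Σd² = 12
ρ = 1 − 6Σd² / [n(n²−1)] = 1 − 6×12 / (5×24) = 1 − 72/120 ≈ 0.400

0.400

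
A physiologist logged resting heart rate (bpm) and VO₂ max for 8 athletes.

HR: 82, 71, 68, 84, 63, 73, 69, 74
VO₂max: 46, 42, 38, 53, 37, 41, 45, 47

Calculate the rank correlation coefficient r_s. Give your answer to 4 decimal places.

Rank HR: 7, 4, 2, 8, 1, 5, 3, 6
Rank VO₂max: 6, 4, 2, 8, 1, 3, 5, 7
d = rank(HR) − rank(VO₂max): 1, 0, 0, 0, 0, 2, -2, -1; Σd² = 10
ρ = 1 − 6Σd² / [n(n²−1)] = 1 − 6×10 / (8×63) = 1 − 60/504 ≈ 0.8810

0.8810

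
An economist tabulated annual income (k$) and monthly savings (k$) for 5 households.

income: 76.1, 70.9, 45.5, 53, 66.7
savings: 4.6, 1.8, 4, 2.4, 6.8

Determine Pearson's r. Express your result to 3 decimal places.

0.165

n = 5, Σx = 312.2, Σy = 19.6, Σx² = 20146.16, Σy² = 92.4, Σxy = 1240.44
nΣxy − ΣxΣy = 6202.2 − 6119.12 = 83.08
nΣx² − (Σx)² = 100730.8 − 97468.84 = 3261.96; nΣy² − (Σy)² = 462 − 384.16 = 77.84
r = 83.08 / √(3261.96 × 77.84) = 83.08 / 503.8958 ≈ 0.165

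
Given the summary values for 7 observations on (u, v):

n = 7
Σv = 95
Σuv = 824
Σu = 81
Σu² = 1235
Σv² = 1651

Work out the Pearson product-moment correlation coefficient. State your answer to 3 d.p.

-0.839

r = (nΣuv − ΣuΣv) / √[(nΣu² − (Σu)²)(nΣv² − (Σv)²)]
Numerator: 7×824 − 81×95 = -1927
Denominator: √[(8645 − 6561)(11557 − 9025)] = √[2084 × 2532] = 2297.1043
r = -1927 / 2297.1043 ≈ -0.839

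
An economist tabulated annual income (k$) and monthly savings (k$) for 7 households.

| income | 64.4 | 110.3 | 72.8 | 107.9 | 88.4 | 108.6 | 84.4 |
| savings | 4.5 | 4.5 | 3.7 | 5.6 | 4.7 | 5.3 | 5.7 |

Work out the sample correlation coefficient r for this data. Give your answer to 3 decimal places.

0.488

n = 7, Σx = 636.8, Σy = 34, Σx² = 59987.58, Σy² = 168.22, Σxy = 3131.89
nΣxy − ΣxΣy = 21923.23 − 21651.2 = 272.03
nΣx² − (Σx)² = 419913.06 − 405514.24 = 14398.82; nΣy² − (Σy)² = 1177.54 − 1156 = 21.54
r = 272.03 / √(14398.82 × 21.54) = 272.03 / 556.9116 ≈ 0.488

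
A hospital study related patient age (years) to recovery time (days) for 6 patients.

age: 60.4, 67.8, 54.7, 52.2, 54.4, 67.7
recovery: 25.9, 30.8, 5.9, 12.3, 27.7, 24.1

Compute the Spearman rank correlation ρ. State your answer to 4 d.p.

0.4857

Rank age: 4, 6, 3, 1, 2, 5
Rank recovery: 4, 6, 1, 2, 5, 3
d = rank(age) − rank(recovery): 0, 0, 2, -1, -3, 2; Σd² = 18
ρ = 1 − 6Σd² / [n(n²−1)] = 1 − 6×18 / (6×35) = 1 − 108/210 ≈ 0.4857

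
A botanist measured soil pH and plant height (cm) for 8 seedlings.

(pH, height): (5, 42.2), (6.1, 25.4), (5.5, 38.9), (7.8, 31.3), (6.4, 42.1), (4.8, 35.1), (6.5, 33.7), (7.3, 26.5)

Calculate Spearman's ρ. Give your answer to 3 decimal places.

Rank pH: 2, 4, 3, 8, 5, 1, 6, 7
Rank height: 8, 1, 6, 3, 7, 5, 4, 2
d = rank(pH) − rank(height): -6, 3, -3, 5, -2, -4, 2, 5; Σd² = 128
ρ = 1 − 6Σd² / [n(n²−1)] = 1 − 6×128 / (8×63) = 1 − 768/504 ≈ -0.524

-0.524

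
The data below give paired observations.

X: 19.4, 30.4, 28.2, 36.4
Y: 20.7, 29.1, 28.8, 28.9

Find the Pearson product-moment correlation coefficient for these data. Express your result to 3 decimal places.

0.871

n = 4, ΣX = 114.4, ΣY = 107.5, ΣX² = 3420.72, ΣY² = 2939.95, ΣXY = 3150.34
nΣXY − ΣXΣY = 12601.36 − 12298 = 303.36
nΣX² − (ΣX)² = 13682.88 − 13087.36 = 595.52; nΣY² − (ΣY)² = 11759.8 − 11556.25 = 203.55
r = 303.36 / √(595.52 × 203.55) = 303.36 / 348.1639 ≈ 0.871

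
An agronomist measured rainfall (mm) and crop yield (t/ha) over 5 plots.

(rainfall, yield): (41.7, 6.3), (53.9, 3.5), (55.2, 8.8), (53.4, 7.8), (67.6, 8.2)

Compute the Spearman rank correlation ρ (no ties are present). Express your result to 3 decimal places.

0.600

Rank rainfall: 1, 3, 4, 2, 5
Rank yield: 2, 1, 5, 3, 4
d = rank(rainfall) − rank(yield): -1, 2, -1, -1, 1; Σd² = 8
ρ = 1 − 6Σd² / [n(n²−1)] = 1 − 6×8 / (5×24) = 1 − 48/120 ≈ 0.600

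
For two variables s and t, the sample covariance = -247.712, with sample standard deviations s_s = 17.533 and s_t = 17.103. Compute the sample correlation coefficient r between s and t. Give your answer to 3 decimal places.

r = Cov(s,t) / (s_s · s_t) = -247.712 / (17.533 × 17.103)
  = -247.712 / 299.8669 ≈ -0.826

-0.826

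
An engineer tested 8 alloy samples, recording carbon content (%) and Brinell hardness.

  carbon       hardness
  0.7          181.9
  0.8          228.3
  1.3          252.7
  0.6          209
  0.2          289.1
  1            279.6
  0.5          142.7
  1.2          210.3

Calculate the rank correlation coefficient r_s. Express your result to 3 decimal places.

0.190

Rank carbon: 4, 5, 8, 3, 1, 6, 2, 7
Rank hardness: 2, 5, 6, 3, 8, 7, 1, 4
d = rank(carbon) − rank(hardness): 2, 0, 2, 0, -7, -1, 1, 3; Σd² = 68
ρ = 1 − 6Σd² / [n(n²−1)] = 1 − 6×68 / (8×63) = 1 − 408/504 ≈ 0.190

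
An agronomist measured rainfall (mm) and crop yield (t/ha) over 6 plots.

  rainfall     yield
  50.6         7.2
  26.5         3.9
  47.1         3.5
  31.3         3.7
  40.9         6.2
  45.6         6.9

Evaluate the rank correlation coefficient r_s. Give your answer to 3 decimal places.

0.371

Rank rainfall: 6, 1, 5, 2, 3, 4
Rank yield: 6, 3, 1, 2, 4, 5
d = rank(rainfall) − rank(yield): 0, -2, 4, 0, -1, -1; Σd² = 22
ρ = 1 − 6Σd² / [n(n²−1)] = 1 − 6×22 / (6×35) = 1 − 132/210 ≈ 0.371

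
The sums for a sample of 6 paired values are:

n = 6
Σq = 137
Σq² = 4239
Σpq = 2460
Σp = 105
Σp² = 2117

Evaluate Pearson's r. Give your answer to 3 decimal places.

r = (nΣpq − ΣpΣq) / √[(nΣp² − (Σp)²)(nΣq² − (Σq)²)]
Numerator: 6×2460 − 105×137 = 375
Denominator: √[(12702 − 11025)(25434 − 18769)] = √[1677 × 6665] = 3343.2327
r = 375 / 3343.2327 ≈ 0.112

0.112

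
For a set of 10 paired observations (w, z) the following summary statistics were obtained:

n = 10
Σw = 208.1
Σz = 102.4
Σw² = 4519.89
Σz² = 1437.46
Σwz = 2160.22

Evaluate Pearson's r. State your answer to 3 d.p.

0.108

r = (nΣwz − ΣwΣz) / √[(nΣw² − (Σw)²)(nΣz² − (Σz)²)]
Numerator: 10×2160.22 − 208.1×102.4 = 292.76
Denominator: √[(45198.9 − 43305.61)(14374.6 − 10485.76)] = √[1893.29 × 3888.84] = 2713.4299
r = 292.76 / 2713.4299 ≈ 0.108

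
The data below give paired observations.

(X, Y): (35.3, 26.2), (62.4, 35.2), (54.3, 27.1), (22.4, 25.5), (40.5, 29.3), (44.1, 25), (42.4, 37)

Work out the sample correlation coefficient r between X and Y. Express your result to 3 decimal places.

n = 7, ΣX = 301.4, ΣY = 205.3, ΣX² = 13972.92, ΣY² = 6162.63, ΣXY = 9022.02
nΣXY − ΣXΣY = 63154.14 − 61877.42 = 1276.72
nΣX² − (ΣX)² = 97810.44 − 90841.96 = 6968.48; nΣY² − (ΣY)² = 43138.41 − 42148.09 = 990.32
r = 1276.72 / √(6968.48 × 990.32) = 1276.72 / 2626.9802 ≈ 0.486

0.486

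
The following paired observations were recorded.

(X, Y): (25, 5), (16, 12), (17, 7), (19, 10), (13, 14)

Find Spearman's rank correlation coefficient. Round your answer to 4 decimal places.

Rank X: 5, 2, 3, 4, 1
Rank Y: 1, 4, 2, 3, 5
d = rank(X) − rank(Y): 4, -2, 1, 1, -4; Σd² = 38
ρ = 1 − 6Σd² / [n(n²−1)] = 1 − 6×38 / (5×24) = 1 − 228/120 ≈ -0.9000

-0.9000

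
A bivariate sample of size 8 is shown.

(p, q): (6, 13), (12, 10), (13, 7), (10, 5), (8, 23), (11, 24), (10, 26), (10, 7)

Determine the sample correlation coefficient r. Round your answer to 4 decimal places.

n = 8, Σp = 80, Σq = 115, Σp² = 834, Σq² = 2173, Σpq = 1117
nΣpq − ΣpΣq = 8936 − 9200 = -264
nΣp² − (Σp)² = 6672 − 6400 = 272; nΣq² − (Σq)² = 17384 − 13225 = 4159
r = -264 / √(272 × 4159) = -264 / 1063.6014 ≈ -0.2482

-0.2482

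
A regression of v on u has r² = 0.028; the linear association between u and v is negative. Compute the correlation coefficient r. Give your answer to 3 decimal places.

-0.167

|r| = √0.028 = 0.167
The association is negative, so r = −0.167.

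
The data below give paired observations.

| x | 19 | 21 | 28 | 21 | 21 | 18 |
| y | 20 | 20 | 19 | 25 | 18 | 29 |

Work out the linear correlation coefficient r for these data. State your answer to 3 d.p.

n = 6, Σx = 128, Σy = 131, Σx² = 2792, Σy² = 2951, Σxy = 2757
nΣxy − ΣxΣy = 16542 − 16768 = -226
nΣx² − (Σx)² = 16752 − 16384 = 368; nΣy² − (Σy)² = 17706 − 17161 = 545
r = -226 / √(368 × 545) = -226 / 447.8393 ≈ -0.505

-0.505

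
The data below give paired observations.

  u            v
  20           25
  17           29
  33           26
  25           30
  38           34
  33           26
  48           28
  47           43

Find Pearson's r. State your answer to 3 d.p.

0.528

n = 8, Σu = 261, Σv = 241, Σu² = 9449, Σv² = 7507, Σuv = 8116
nΣuv − ΣuΣv = 64928 − 62901 = 2027
nΣu² − (Σu)² = 75592 − 68121 = 7471; nΣv² − (Σv)² = 60056 − 58081 = 1975
r = 2027 / √(7471 × 1975) = 2027 / 3841.2531 ≈ 0.528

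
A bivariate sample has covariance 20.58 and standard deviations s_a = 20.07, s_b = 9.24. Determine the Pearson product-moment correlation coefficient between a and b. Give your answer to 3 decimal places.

r = Cov(a,b) / (s_a · s_b) = 20.58 / (20.07 × 9.24)
  = 20.58 / 185.4468 ≈ 0.111

0.111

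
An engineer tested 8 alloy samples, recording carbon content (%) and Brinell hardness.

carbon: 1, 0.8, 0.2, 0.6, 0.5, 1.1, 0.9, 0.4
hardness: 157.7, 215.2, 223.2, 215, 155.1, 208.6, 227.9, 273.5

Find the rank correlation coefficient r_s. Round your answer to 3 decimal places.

-0.381

Rank carbon: 7, 5, 1, 4, 3, 8, 6, 2
Rank hardness: 2, 5, 6, 4, 1, 3, 7, 8
d = rank(carbon) − rank(hardness): 5, 0, -5, 0, 2, 5, -1, -6; Σd² = 116
ρ = 1 − 6Σd² / [n(n²−1)] = 1 − 6×116 / (8×63) = 1 − 696/504 ≈ -0.381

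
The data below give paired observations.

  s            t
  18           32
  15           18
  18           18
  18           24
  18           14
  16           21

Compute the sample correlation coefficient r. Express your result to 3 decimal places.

0.236

n = 6, Σs = 103, Σt = 127, Σs² = 1777, Σt² = 2885, Σst = 2190
nΣst − ΣsΣt = 13140 − 13081 = 59
nΣs² − (Σs)² = 10662 − 10609 = 53; nΣt² − (Σt)² = 17310 − 16129 = 1181
r = 59 / √(53 × 1181) = 59 / 250.1859 ≈ 0.236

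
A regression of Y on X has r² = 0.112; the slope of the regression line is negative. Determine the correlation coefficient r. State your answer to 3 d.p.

-0.335

|r| = √0.112 = 0.335
The association is negative, so r = −0.335.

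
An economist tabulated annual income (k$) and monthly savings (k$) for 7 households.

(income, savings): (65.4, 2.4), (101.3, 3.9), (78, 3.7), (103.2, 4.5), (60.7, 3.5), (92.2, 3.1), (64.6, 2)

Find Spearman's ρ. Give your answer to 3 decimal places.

0.714

Rank income: 3, 6, 4, 7, 1, 5, 2
Rank savings: 2, 6, 5, 7, 4, 3, 1
d = rank(income) − rank(savings): 1, 0, -1, 0, -3, 2, 1; Σd² = 16
ρ = 1 − 6Σd² / [n(n²−1)] = 1 − 6×16 / (7×48) = 1 − 96/336 ≈ 0.714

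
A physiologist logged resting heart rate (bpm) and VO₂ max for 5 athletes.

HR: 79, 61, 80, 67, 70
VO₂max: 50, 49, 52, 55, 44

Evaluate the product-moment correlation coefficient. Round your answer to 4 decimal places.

0.1066

n = 5, Σx = 357, Σy = 250, Σx² = 25751, Σy² = 12566, Σxy = 17864
nΣxy − ΣxΣy = 89320 − 89250 = 70
nΣx² − (Σx)² = 128755 − 127449 = 1306; nΣy² − (Σy)² = 62830 − 62500 = 330
r = 70 / √(1306 × 330) = 70 / 656.4907 ≈ 0.1066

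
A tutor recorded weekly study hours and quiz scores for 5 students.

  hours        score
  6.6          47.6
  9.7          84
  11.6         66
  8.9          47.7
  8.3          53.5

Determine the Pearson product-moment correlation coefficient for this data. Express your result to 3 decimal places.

0.597

n = 5, Σx = 45.1, Σy = 298.8, Σx² = 420.31, Σy² = 18815.3, Σxy = 2763.14
nΣxy − ΣxΣy = 13815.7 − 13475.88 = 339.82
nΣx² − (Σx)² = 2101.55 − 2034.01 = 67.54; nΣy² − (Σy)² = 94076.5 − 89281.44 = 4795.06
r = 339.82 / √(67.54 × 4795.06) = 339.82 / 569.0855 ≈ 0.597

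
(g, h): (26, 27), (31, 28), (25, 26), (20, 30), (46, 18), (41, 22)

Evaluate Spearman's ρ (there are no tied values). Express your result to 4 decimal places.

Rank g: 3, 4, 2, 1, 6, 5
Rank h: 4, 5, 3, 6, 1, 2
d = rank(g) − rank(h): -1, -1, -1, -5, 5, 3; Σd² = 62
ρ = 1 − 6Σd² / [n(n²−1)] = 1 − 6×62 / (6×35) = 1 − 372/210 ≈ -0.7714

-0.7714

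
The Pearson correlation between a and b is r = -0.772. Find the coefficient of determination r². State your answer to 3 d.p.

r² = (-0.772)² = 0.596

0.596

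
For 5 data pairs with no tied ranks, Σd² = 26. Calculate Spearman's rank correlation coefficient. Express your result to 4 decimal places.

-0.3000

ρ = 1 − 6Σd² / [n(n²−1)] = 1 − 6×26 / (5×24)
  = 1 − 156/120 = 1 − 1.30000 ≈ -0.3000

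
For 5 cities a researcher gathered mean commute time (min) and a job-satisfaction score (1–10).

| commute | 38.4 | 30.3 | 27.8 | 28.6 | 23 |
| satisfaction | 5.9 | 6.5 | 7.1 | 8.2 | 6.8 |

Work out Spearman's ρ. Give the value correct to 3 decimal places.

-0.600

Rank commute: 5, 4, 2, 3, 1
Rank satisfaction: 1, 2, 4, 5, 3
d = rank(commute) − rank(satisfaction): 4, 2, -2, -2, -2; Σd² = 32
ρ = 1 − 6Σd² / [n(n²−1)] = 1 − 6×32 / (5×24) = 1 − 192/120 ≈ -0.600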